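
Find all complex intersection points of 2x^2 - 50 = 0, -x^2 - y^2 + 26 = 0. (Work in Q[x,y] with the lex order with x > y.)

{(-5, -1), (5, -1), (-5, 1), (5, 1)}

Compute a lex Gröbner basis by Buchberger's algorithm.
f_1 = 2x^2 - 50, LT = x^2.
f_2 = -x^2 - y^2 + 26, LT = x^2.

S(f_1,f_2): lcm = x^2. S = -y^2 + 1.
  reduce S modulo (f_1, f_2):
  remainder -y^2 + 1 ≠ 0; add h_3 = -y^2 + 1 to the basis.

The other S-polynomials (S(f_1,h_3), S(f_2,h_3)) all reduce to 0 modulo the current basis, so we have a Gröbner basis.
Inter-reduce: drop elements whose leading term is divisible by another's, tail-reduce, and make monic.
Reduced Gröbner basis: {x^2 - 25, y^2 - 1}.

The lex basis is triangular: the last element involves only y. Solving y^2 - 1 = 0 gives y ∈ {-1, 1}; substituting each value into the earlier elements determines the remaining variables.
  y = -1: the earlier basis element becomes x^2 - 25 = 0, giving x = -5, 5 — points (-5, -1), (5, -1).
  y = 1: the earlier basis element becomes x^2 - 25 = 0, giving x = -5, 5 — points (-5, 1), (5, 1).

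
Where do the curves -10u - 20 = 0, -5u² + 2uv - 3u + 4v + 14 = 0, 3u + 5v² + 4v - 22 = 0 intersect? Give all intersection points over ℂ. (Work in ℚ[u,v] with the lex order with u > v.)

Compute a lex Gröbner basis by Buchberger's algorithm.
f_1 = -10u - 20, LT = u.
f_2 = -5u² + 2uv - 3u + 4v + 14, LT = u².
f_3 = 3u + 5v² + 4v - 22, LT = u.

S(f_1,f_2): lcm = u². S = ⅖uv + 7/5u + ⅘v + 14/5.
  leading term uv: subtract (-1/25v)·f_1 from ⅖uv + 7/5u + ⅘v + 14/5 → 7/5u + 14/5
  leading term u: subtract (-7/50)·f_1 from 7/5u + 14/5 → 0
  remainder 0.

S(f_1,f_3): lcm = u. S = -5/3v² - 4/3v + 28/3.
  leading term v²: no divisor's leading term divides it; move -5/3v² to the remainder.
  leading term v: no divisor's leading term divides it; move -4/3v to the remainder.
  leading term 1: no divisor's leading term divides it; move 28/3 to the remainder.
  remainder -5/3v² - 4/3v + 28/3 ≠ 0; add h_4 = -5/3v² - 4/3v + 28/3 to the basis.

S(f_2,f_3): lcm = u². S = -5/3uv² - 26/15uv + 119/15u - ⅘v - 14/5.
  leading term uv²: subtract (⅙v²)·f_1 from -5/3uv² - 26/15uv + 119/15u - ⅘v - 14/5 → -26/15uv + 119/15u + 10/3v² - ⅘v - 14/5
  leading term uv: subtract (13/75v)·f_1 from -26/15uv + 119/15u + 10/3v² - ⅘v - 14/5 → 119/15u + 10/3v² + 8/3v - 14/5
  leading term u: subtract (-119/150)·f_1 from 119/15u + 10/3v² + 8/3v - 14/5 → 10/3v² + 8/3v - 56/3
  leading term v²: subtract (-2)·h_4 from 10/3v² + 8/3v - 56/3 → 0
  remainder 0.

S(f_1,h_4): leading monomials are coprime, so the S-polynomial reduces to 0 (Buchberger's first criterion).
S(f_2,h_4): leading monomials are coprime, so the S-polynomial reduces to 0 (Buchberger's first criterion).
S(f_3,h_4): leading monomials are coprime, so the S-polynomial reduces to 0 (Buchberger's first criterion).
Every S-polynomial of the final basis reduces to 0, so we have a Gröbner basis.
Inter-reduce: drop elements whose leading term is divisible by another's, tail-reduce, and make monic.
Reduced Gröbner basis: {u + 2, v² + ⅘v - 28/5}.

Since the basis is lex-ordered, v² + ⅘v - 28/5 is univariate in v. Its roots are {-14/5, 2}. Back-substituting each root into the other basis elements fixes the other coordinates.
  v = -14/5: the earlier basis element becomes u + 2 = 0, giving u = -2 — point (-2, -14/5).
  v = 2: the earlier basis element becomes u + 2 = 0, giving u = -2 — point (-2, 2).
A lex Gröbner basis triangularizes the system, enabling back-substitution.

{(-2, -14/5), (-2, 2)}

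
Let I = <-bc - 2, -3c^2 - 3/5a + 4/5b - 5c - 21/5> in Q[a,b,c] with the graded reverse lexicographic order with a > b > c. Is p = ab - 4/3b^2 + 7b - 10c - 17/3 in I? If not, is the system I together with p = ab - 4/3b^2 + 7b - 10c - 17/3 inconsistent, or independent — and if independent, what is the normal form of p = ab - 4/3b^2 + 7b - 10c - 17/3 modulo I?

First compute the reduced Gröbner basis of I by Buchberger's algorithm.
f_1 = -bc - 2, LT = bc.
f_2 = -3c^2 - 3/5a + 4/5b - 5c - 21/5, LT = c^2.

S(f_1,f_2): lcm = bc^2. S = -1/5ab + 4/15b^2 - 5/3bc - 7/5b + 2c.
  leading term ab: no divisor's leading term divides it; move -1/5ab to the remainder.
  leading term b^2: no divisor's leading term divides it; move 4/15b^2 to the remainder.
  leading term bc: subtract (5/3)·f_1 from -5/3bc - 7/5b + 2c → -7/5b + 2c + 10/3
  leading term b: no divisor's leading term divides it; move -7/5b to the remainder.
  leading term c: no divisor's leading term divides it; move 2c to the remainder.
  leading term 1: no divisor's leading term divides it; move 10/3 to the remainder.
  remainder -1/5ab + 4/15b^2 - 7/5b + 2c + 10/3 ≠ 0; add h_3 = -1/5ab + 4/15b^2 - 7/5b + 2c + 10/3 to the basis.

The other S-polynomials (S(f_1,h_3), S(f_2,h_3)) all reduce to 0 modulo the current basis, so we have a Gröbner basis.
Inter-reduce: drop elements whose leading term is divisible by another's, tail-reduce, and make monic.
Reduced Gröbner basis: {ab - 4/3b^2 + 7b - 10c - 50/3, bc + 2, c^2 + 1/5a - 4/15b + 5/3c + 7/5}.
Label its elements g_1 = ab - 4/3b^2 + 7b - 10c - 50/3, g_2 = bc + 2, g_3 = c^2 + 1/5a - 4/15b + 5/3c + 7/5.

Reduce p = ab - 4/3b^2 + 7b - 10c - 17/3 modulo G:
  leading term ab: subtract (1)·g_1 from ab - 4/3b^2 + 7b - 10c - 17/3 → 11
  leading term 1: no divisor's leading term divides it; move 11 to the remainder.
  normal form = 11.
The normal form is nonzero, so p ∉ I. Since p minus its normal form lies in I, I + (p) = I + (r) where r = 11; decide whether this ideal is the whole ring.
Here r = 11 is a nonzero constant, hence a unit: 1 ∈ I + (p), the Gröbner basis of I + (p) is {1}, and the enlarged system has no common solution — adjoining p is inconsistent.

Adjoining ab - 4/3b^2 + 7b - 10c - 17/3 makes the ideal the whole ring: the system is inconsistent.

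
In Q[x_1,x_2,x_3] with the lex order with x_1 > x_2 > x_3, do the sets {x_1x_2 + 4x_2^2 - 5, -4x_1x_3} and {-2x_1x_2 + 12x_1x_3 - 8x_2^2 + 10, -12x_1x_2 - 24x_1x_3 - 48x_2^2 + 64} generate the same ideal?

Equality of ideals is decidable: compute both reduced Gröbner bases (unique for the ordering) and check whether they agree.
Buchberger on the first generating set:
f_1 = x_1x_2 + 4x_2^2 - 5, LT = x_1x_2.
f_2 = -4x_1x_3, LT = x_1x_3.

S(f_1,f_2): lcm = x_1x_2x_3. S = 4x_2^2x_3 - 5x_3.
  leading term x_2^2x_3: no divisor's leading term divides it; move 4x_2^2x_3 to the remainder.
  leading term x_3: no divisor's leading term divides it; move -5x_3 to the remainder.
  remainder 4x_2^2x_3 - 5x_3 ≠ 0; add g_3 = 4x_2^2x_3 - 5x_3 to the basis.

S(f_1,g_3): lcm = x_1x_2^2x_3. S = 5/4x_1x_3 + 4x_2^3x_3 - 5x_2x_3.
  leading term x_1x_3: subtract (-5/16)·f_2 from 5/4x_1x_3 + 4x_2^3x_3 - 5x_2x_3 → 4x_2^3x_3 - 5x_2x_3
  leading term x_2^3x_3: subtract (x_2)·g_3 from 4x_2^3x_3 - 5x_2x_3 → 0
  remainder 0.

S(f_2,g_3): lcm = x_1x_2^2x_3. S = 5/4x_1x_3.
  leading term x_1x_3: subtract (-5/16)·f_2 from 5/4x_1x_3 → 0
  remainder 0.

Every S-polynomial of the final basis reduces to 0, so we have a Gröbner basis.
Inter-reduce: drop elements whose leading term is divisible by another's, tail-reduce, and make monic.
Reduced Gröbner basis: {x_1x_2 + 4x_2^2 - 5, x_1x_3, x_2^2x_3 - 5/4x_3}.

Buchberger on the second generating set:
h_1 = -2x_1x_2 + 12x_1x_3 - 8x_2^2 + 10, LT = x_1x_2.
h_2 = -12x_1x_2 - 24x_1x_3 - 48x_2^2 + 64, LT = x_1x_2.

S(h_1,h_2): lcm = x_1x_2. S = -8x_1x_3 + 1/3.
  leading term x_1x_3: no divisor's leading term divides it; move -8x_1x_3 to the remainder.
  leading term 1: no divisor's leading term divides it; move 1/3 to the remainder.
  remainder -8x_1x_3 + 1/3 ≠ 0; add k_3 = -8x_1x_3 + 1/3 to the basis.

S(h_1,k_3): lcm = x_1x_2x_3. S = -6x_1x_3^2 + 4x_2^2x_3 + 1/24x_2 - 5x_3.
  leading term x_1x_3^2: subtract (3/4x_3)·k_3 from -6x_1x_3^2 + 4x_2^2x_3 + 1/24x_2 - 5x_3 → 4x_2^2x_3 + 1/24x_2 - 21/4x_3
  leading term x_2^2x_3: no divisor's leading term divides it; move 4x_2^2x_3 to the remainder.
  leading term x_2: no divisor's leading term divides it; move 1/24x_2 to the remainder.
  leading term x_3: no divisor's leading term divides it; move -21/4x_3 to the remainder.
  remainder 4x_2^2x_3 + 1/24x_2 - 21/4x_3 ≠ 0; add k_4 = 4x_2^2x_3 + 1/24x_2 - 21/4x_3 to the basis.

S(h_2,k_3): lcm = x_1x_2x_3. S = 2x_1x_3^2 + 4x_2^2x_3 + 1/24x_2 - 16/3x_3.
  leading term x_1x_3^2: subtract (-1/4x_3)·k_3 from 2x_1x_3^2 + 4x_2^2x_3 + 1/24x_2 - 16/3x_3 → 4x_2^2x_3 + 1/24x_2 - 21/4x_3
  leading term x_2^2x_3: subtract (1)·k_4 from 4x_2^2x_3 + 1/24x_2 - 21/4x_3 → 0
  remainder 0.

S(h_1,k_4): lcm = x_1x_2^2x_3. S = -6x_1x_2x_3^2 - 1/96x_1x_2 + 21/16x_1x_3 + 4x_2^3x_3 - 5x_2x_3.
  leading term x_1x_2x_3^2: subtract (3x_3^2)·h_1 from -6x_1x_2x_3^2 - 1/96x_1x_2 + 21/16x_1x_3 + 4x_2^3x_3 - 5x_2x_3 → -1/96x_1x_2 - 36x_1x_3^3 + 21/16x_1x_3 + 4x_2^3x_3 + 24x_2^2x_3^2 - 5x_2x_3 - 30x_3^2
  leading term x_1x_2: subtract (1/192)·h_1 from -1/96x_1x_2 - 36x_1x_3^3 + 21/16x_1x_3 + 4x_2^3x_3 + 24x_2^2x_3^2 - 5x_2x_3 - 30x_3^2 → -36x_1x_3^3 + 5/4x_1x_3 + 4x_2^3x_3 + 24x_2^2x_3^2 + 1/24x_2^2 - 5x_2x_3 - 30x_3^2 - 5/96
  leading term x_1x_3^3: subtract (9/2x_3^2)·k_3 from -36x_1x_3^3 + 5/4x_1x_3 + 4x_2^3x_3 + 24x_2^2x_3^2 + 1/24x_2^2 - 5x_2x_3 - 30x_3^2 - 5/96 → 5/4x_1x_3 + 4x_2^3x_3 + 24x_2^2x_3^2 + 1/24x_2^2 - 5x_2x_3 - 63/2x_3^2 - 5/96
  leading term x_1x_3: subtract (-5/32)·k_3 from 5/4x_1x_3 + 4x_2^3x_3 + 24x_2^2x_3^2 + 1/24x_2^2 - 5x_2x_3 - 63/2x_3^2 - 5/96 → 4x_2^3x_3 + 24x_2^2x_3^2 + 1/24x_2^2 - 5x_2x_3 - 63/2x_3^2
  leading term x_2^3x_3: subtract (x_2)·k_4 from 4x_2^3x_3 + 24x_2^2x_3^2 + 1/24x_2^2 - 5x_2x_3 - 63/2x_3^2 → 24x_2^2x_3^2 + 1/4x_2x_3 - 63/2x_3^2
  leading term x_2^2x_3^2: subtract (6x_3)·k_4 from 24x_2^2x_3^2 + 1/4x_2x_3 - 63/2x_3^2 → 0
  remainder 0.

S(h_2,k_4): lcm = x_1x_2^2x_3. S = 2x_1x_2x_3^2 - 1/96x_1x_2 + 21/16x_1x_3 + 4x_2^3x_3 - 16/3x_2x_3.
  leading term x_1x_2x_3^2: subtract (-x_3^2)·h_1 from 2x_1x_2x_3^2 - 1/96x_1x_2 + 21/16x_1x_3 + 4x_2^3x_3 - 16/3x_2x_3 → -1/96x_1x_2 + 12x_1x_3^3 + 21/16x_1x_3 + 4x_2^3x_3 - 8x_2^2x_3^2 - 16/3x_2x_3 + 10x_3^2
  leading term x_1x_2: subtract (1/192)·h_1 from -1/96x_1x_2 + 12x_1x_3^3 + 21/16x_1x_3 + 4x_2^3x_3 - 8x_2^2x_3^2 - 16/3x_2x_3 + 10x_3^2 → 12x_1x_3^3 + 5/4x_1x_3 + 4x_2^3x_3 - 8x_2^2x_3^2 + 1/24x_2^2 - 16/3x_2x_3 + 10x_3^2 - 5/96
  leading term x_1x_3^3: subtract (-3/2x_3^2)·k_3 from 12x_1x_3^3 + 5/4x_1x_3 + 4x_2^3x_3 - 8x_2^2x_3^2 + 1/24x_2^2 - 16/3x_2x_3 + 10x_3^2 - 5/96 → 5/4x_1x_3 + 4x_2^3x_3 - 8x_2^2x_3^2 + 1/24x_2^2 - 16/3x_2x_3 + 21/2x_3^2 - 5/96
  leading term x_1x_3: subtract (-5/32)·k_3 from 5/4x_1x_3 + 4x_2^3x_3 - 8x_2^2x_3^2 + 1/24x_2^2 - 16/3x_2x_3 + 21/2x_3^2 - 5/96 → 4x_2^3x_3 - 8x_2^2x_3^2 + 1/24x_2^2 - 16/3x_2x_3 + 21/2x_3^2
  leading term x_2^3x_3: subtract (x_2)·k_4 from 4x_2^3x_3 - 8x_2^2x_3^2 + 1/24x_2^2 - 16/3x_2x_3 + 21/2x_3^2 → -8x_2^2x_3^2 - 1/12x_2x_3 + 21/2x_3^2
  leading term x_2^2x_3^2: subtract (-2x_3)·k_4 from -8x_2^2x_3^2 - 1/12x_2x_3 + 21/2x_3^2 → 0
  remainder 0.

S(k_3,k_4): lcm = x_1x_2^2x_3. S = -1/96x_1x_2 + 21/16x_1x_3 - 1/24x_2^2.
  leading term x_1x_2: subtract (1/192)·h_1 from -1/96x_1x_2 + 21/16x_1x_3 - 1/24x_2^2 → 5/4x_1x_3 - 5/96
  leading term x_1x_3: subtract (-5/32)·k_3 from 5/4x_1x_3 - 5/96 → 0
  remainder 0.

Every S-polynomial of the final basis reduces to 0, so we have a Gröbner basis.
Inter-reduce: drop elements whose leading term is divisible by another's, tail-reduce, and make monic.
Reduced Gröbner basis: {x_1x_2 + 4x_2^2 - 21/4, x_1x_3 - 1/24, x_2^2x_3 + 1/96x_2 - 21/16x_3}.

Since the reduced bases disagree, the two ideals are not the same.
The choice of monomial ordering does not affect the verdict — as long as both bases are computed under the same ordering, their equality decides ideal equality.

No, the ideals differ.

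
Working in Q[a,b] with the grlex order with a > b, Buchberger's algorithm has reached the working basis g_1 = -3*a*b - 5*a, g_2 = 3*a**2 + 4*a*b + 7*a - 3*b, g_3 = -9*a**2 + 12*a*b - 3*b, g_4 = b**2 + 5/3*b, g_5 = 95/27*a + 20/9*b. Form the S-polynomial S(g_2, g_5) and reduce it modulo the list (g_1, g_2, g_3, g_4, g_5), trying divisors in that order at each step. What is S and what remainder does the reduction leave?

S(g_2, g_5) = 40/57*a*b + 7/3*a - b; remainder on division = -1879/1083*b.

lcm(LM(g_2), LM(g_5)) = a**2.
S = (lcm/LT(g_2))·g_2 − (lcm/LT(g_5))·g_5 = 40/57*a*b + 7/3*a - b.
Reduce S modulo (g_1, g_2, g_3, g_4, g_5) in that order:
  leading term a*b: subtract (-40/171)·g_1 from 40/57*a*b + 7/3*a - b → 199/171*a - b
  leading term a: subtract (597/1805)·g_5 from 199/171*a - b → -1879/1083*b
  leading term b: no divisor's leading term divides it; move -1879/1083*b to the remainder.
The remainder -1879/1083*b is nonzero, so it would be added as the next basis element.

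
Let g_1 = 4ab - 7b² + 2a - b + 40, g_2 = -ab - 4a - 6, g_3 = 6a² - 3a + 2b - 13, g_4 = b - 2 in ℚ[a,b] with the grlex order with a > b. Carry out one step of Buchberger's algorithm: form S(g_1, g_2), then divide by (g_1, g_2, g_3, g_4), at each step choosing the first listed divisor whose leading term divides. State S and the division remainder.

lcm(LM(g_1), LM(g_2)) = ab.
S = (lcm/LT(g_1))·g_1 − (lcm/LT(g_2))·g_2 = -7/4b² - 7/2a - ¼b + 4.
Reduce S modulo (g_1, g_2, g_3, g_4) in that order:
  leading term b²: subtract (-7/4b)·g_4 from -7/4b² - 7/2a - ¼b + 4 → -7/2a - 15/4b + 4
  leading term a: no divisor's leading term divides it; move -7/2a to the remainder.
  leading term b: subtract (-15/4)·g_4 from -15/4b + 4 → -7/2
  leading term 1: no divisor's leading term divides it; move -7/2 to the remainder.
The remainder -7/2a - 7/2 is nonzero, so it would be added as the next basis element.

S(g_1, g_2) = -7/4b² - 7/2a - ¼b + 4; remainder on division = -7/2a - 7/2.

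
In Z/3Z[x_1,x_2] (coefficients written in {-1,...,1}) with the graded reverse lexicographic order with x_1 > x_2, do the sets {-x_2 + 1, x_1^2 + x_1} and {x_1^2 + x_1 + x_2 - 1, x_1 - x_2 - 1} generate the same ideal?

For a fixed monomial order, each ideal has a unique reduced Gröbner basis; comparing bases decides equality.
Buchberger on the first generating set:
f_1 = -x_2 + 1, LT = x_2.
f_2 = x_1^2 + x_1, LT = x_1^2.

The S-polynomials (S(f_1,f_2)) all reduce to 0 modulo the current basis, so we have a Gröbner basis.
Inter-reduce: drop elements whose leading term is divisible by another's, tail-reduce, and make monic.
Reduced Gröbner basis: {x_1^2 + x_1, x_2 - 1}.

Buchberger on the second generating set:
h_1 = x_1^2 + x_1 + x_2 - 1, LT = x_1^2.
h_2 = x_1 - x_2 - 1, LT = x_1.

S(h_1,h_2): lcm = x_1^2. S = x_1x_2 - x_1 + x_2 - 1.
  leading term x_1x_2: subtract (x_2)·h_2 from x_1x_2 - x_1 + x_2 - 1 → x_2^2 - x_1 - x_2 - 1
  leading term x_2^2: no divisor's leading term divides it; move x_2^2 to the remainder.
  leading term x_1: subtract (-1)·h_2 from -x_1 - x_2 - 1 → x_2 + 1
  leading term x_2: no divisor's leading term divides it; move x_2 to the remainder.
  leading term 1: no divisor's leading term divides it; move 1 to the remainder.
  remainder x_2^2 + x_2 + 1 ≠ 0; add k_3 = x_2^2 + x_2 + 1 to the basis.

The other S-polynomials (S(h_1,k_3), S(h_2,k_3)) all reduce to 0 modulo the current basis, so we have a Gröbner basis.
Inter-reduce: drop elements whose leading term is divisible by another's, tail-reduce, and make monic.
Reduced Gröbner basis: {x_2^2 + x_2 + 1, x_1 - x_2 - 1}.

The bases are distinct; the ideals are different.

No, the ideals differ.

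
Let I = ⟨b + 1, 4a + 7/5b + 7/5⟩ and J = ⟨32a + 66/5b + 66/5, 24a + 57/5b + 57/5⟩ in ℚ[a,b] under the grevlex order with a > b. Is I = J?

Yes, the ideals are equal.

For a fixed monomial order, each ideal has a unique reduced Gröbner basis; comparing bases decides equality.
Buchberger on the first generating set:
f_1 = b + 1, LT = b.
f_2 = 4a + 7/5b + 7/5, LT = a.

The S-polynomials (S(f_1,f_2)) all reduce to 0 modulo the current basis, so we have a Gröbner basis.
Inter-reduce: drop elements whose leading term is divisible by another's, tail-reduce, and make monic.
Reduced Gröbner basis: {a, b + 1}.

Buchberger on the second generating set:
h_1 = 32a + 66/5b + 66/5, LT = a.
h_2 = 24a + 57/5b + 57/5, LT = a.

S(h_1,h_2): lcm = a. S = -1/16b - 1/16.
  reduce S modulo (h_1, h_2):
  remainder -1/16b - 1/16 ≠ 0; add k_3 = -1/16b - 1/16 to the basis.

The other S-polynomials (S(h_1,k_3), S(h_2,k_3)) all reduce to 0 modulo the current basis, so we have a Gröbner basis.
Inter-reduce: drop elements whose leading term is divisible by another's, tail-reduce, and make monic.
Reduced Gröbner basis: {a, b + 1}.

The two bases agree; hence the ideals are identical.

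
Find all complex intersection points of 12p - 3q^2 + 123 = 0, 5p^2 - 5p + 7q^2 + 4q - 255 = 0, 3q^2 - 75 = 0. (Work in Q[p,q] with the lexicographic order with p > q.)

{(-4, -5)}

Compute a lex Gröbner basis by Buchberger's algorithm.
f_1 = 12p - 3q^2 + 123, LT = p.
f_2 = 5p^2 - 5p + 7q^2 + 4q - 255, LT = p^2.
f_3 = 3q^2 - 75, LT = q^2.

S(f_1,f_2): lcm = p^2. S = -1/4pq^2 + 45/4p - 7/5q^2 - 4/5q + 51.
  reduce S modulo (f_1, f_2, f_3):
  remainder -4/5q - 4 ≠ 0; add h_4 = -4/5q - 4 to the basis.

The other S-polynomials (S(f_1,f_3), S(f_2,f_3), S(f_1,h_4), S(f_2,h_4), S(f_3,h_4)) all reduce to 0 modulo the current basis, so we have a Gröbner basis.
Inter-reduce: drop elements whose leading term is divisible by another's, tail-reduce, and make monic.
Reduced Gröbner basis: {p + 4, q + 5}.

From the last basis element, q + 5 = 0, so q takes values in {-5}. Each choice, substituted upward through the basis, yields the corresponding point(s) of the solution set.
  q = -5: the earlier basis element becomes p + 4 = 0, giving p = -4 — point (-4, -5).
A lex Gröbner basis triangularizes the system, enabling back-substitution.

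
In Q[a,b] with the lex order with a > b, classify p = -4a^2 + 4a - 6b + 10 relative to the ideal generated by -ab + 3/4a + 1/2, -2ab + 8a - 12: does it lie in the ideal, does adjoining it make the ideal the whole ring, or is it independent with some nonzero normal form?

First compute the reduced Gröbner basis of I by Buchberger's algorithm.
f_1 = -ab + 3/4a + 1/2, LT = ab.
f_2 = -2ab + 8a - 12, LT = ab.

S(f_1,f_2): lcm = ab. S = 13/4a - 13/2.
  leading term a: no divisor's leading term divides it; move 13/4a to the remainder.
  leading term 1: no divisor's leading term divides it; move -13/2 to the remainder.
  remainder 13/4a - 13/2 ≠ 0; add h_3 = 13/4a - 13/2 to the basis.

S(f_1,h_3): lcm = ab. S = -3/4a + 2b - 1/2.
  leading term a: subtract (-3/13)·h_3 from -3/4a + 2b - 1/2 → 2b - 2
  leading term b: no divisor's leading term divides it; move 2b to the remainder.
  leading term 1: no divisor's leading term divides it; move -2 to the remainder.
  remainder 2b - 2 ≠ 0; add h_4 = 2b - 2 to the basis.

The other S-polynomials (S(f_2,h_3), S(f_1,h_4), S(f_2,h_4), S(h_3,h_4)) all reduce to 0 modulo the current basis, so we have a Gröbner basis.
Inter-reduce: drop elements whose leading term is divisible by another's, tail-reduce, and make monic.
Reduced Gröbner basis: {a - 2, b - 1}.
Label its elements g_1 = a - 2, g_2 = b - 1.

Reduce p = -4a^2 + 4a - 6b + 10 modulo G:
  leading term a^2: subtract (-4a)·g_1 from -4a^2 + 4a - 6b + 10 → -4a - 6b + 10
  leading term a: subtract (-4)·g_1 from -4a - 6b + 10 → -6b + 2
  leading term b: subtract (-6)·g_2 from -6b + 2 → -4
  leading term 1: no divisor's leading term divides it; move -4 to the remainder.
  normal form = -4.
The normal form is nonzero, so p ∉ I. Since p minus its normal form lies in I, I + (p) = I + (r) where r = -4; decide whether this ideal is the whole ring.
Here r = -4 is a nonzero constant, hence a unit: 1 ∈ I + (p), the Gröbner basis of I + (p) is {1}, and the enlarged system has no common solution — adjoining p is inconsistent.

Adjoining -4a^2 + 4a - 6b + 10 makes the ideal the whole ring: the system is inconsistent.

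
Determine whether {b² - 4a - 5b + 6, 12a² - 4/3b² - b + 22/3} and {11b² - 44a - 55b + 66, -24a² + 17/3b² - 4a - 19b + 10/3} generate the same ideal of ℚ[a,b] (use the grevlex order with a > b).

Two ideals are equal iff their reduced Gröbner bases coincide (the reduced basis is unique for a fixed ordering).
Buchberger on the first generating set:
f_1 = b² - 4a - 5b + 6, LT = b².
f_2 = 12a² - 4/3b² - b + 22/3, LT = a².

The S-polynomials (S(f_1,f_2)) all reduce to 0 modulo the current basis, so we have a Gröbner basis.
Inter-reduce: drop elements whose leading term is divisible by another's, tail-reduce, and make monic.
Reduced Gröbner basis: {a² - 4/9a - 23/36b + 23/18, b² - 4a - 5b + 6}.

Buchberger on the second generating set:
h_1 = 11b² - 44a - 55b + 66, LT = b².
h_2 = -24a² + 17/3b² - 4a - 19b + 10/3, LT = a².

The S-polynomials (S(h_1,h_2)) all reduce to 0 modulo the current basis, so we have a Gröbner basis.
Inter-reduce: drop elements whose leading term is divisible by another's, tail-reduce, and make monic.
Reduced Gröbner basis: {a² - 7/9a - 7/18b + 23/18, b² - 4a - 5b + 6}.

Since the reduced bases disagree, the two ideals are not the same.
The same test decides containment: I ⊆ J iff every generator of I reduces to 0 modulo a Gröbner basis of J.

No, the ideals differ.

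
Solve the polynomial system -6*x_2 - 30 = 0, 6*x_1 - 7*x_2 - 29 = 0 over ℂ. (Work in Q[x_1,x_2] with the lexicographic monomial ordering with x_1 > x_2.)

Compute a lex Gröbner basis by Buchberger's algorithm.
f_1 = -6*x_2 - 30, LT = x_2.
f_2 = 6*x_1 - 7*x_2 - 29, LT = x_1.

The S-polynomials (S(f_1,f_2)) all reduce to 0 modulo the current basis, so we have a Gröbner basis.
Inter-reduce: drop elements whose leading term is divisible by another's, tail-reduce, and make monic.
Reduced Gröbner basis: {x_1 + 1, x_2 + 5}.

From the last basis element, x_2 + 5 = 0, so x_2 takes values in {-5}. Each choice, substituted upward through the basis, yields the corresponding point(s) of the solution set.
  x_2 = -5: the earlier basis element becomes x_1 + 1 = 0, giving x_1 = -1 — point (-1, -5).

{(-1, -5)}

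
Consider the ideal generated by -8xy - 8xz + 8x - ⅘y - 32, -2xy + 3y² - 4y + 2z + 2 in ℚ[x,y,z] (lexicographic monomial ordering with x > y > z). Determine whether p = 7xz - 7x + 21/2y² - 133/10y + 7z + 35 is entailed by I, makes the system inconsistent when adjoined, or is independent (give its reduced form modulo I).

7xz - 7x + 21/2y² - 133/10y + 7z + 35 lies in I (it reduces to 0).

First compute the reduced Gröbner basis of I by Buchberger's algorithm.
f_1 = -8xy - 8xz + 8x - ⅘y - 32, LT = xy.
f_2 = -2xy + 3y² - 4y + 2z + 2, LT = xy.

S(f_1,f_2): lcm = xy. S = xz - x + 3/2y² - 19/10y + z + 5.
  reduce S modulo (f_1, f_2):
  remainder xz - x + 3/2y² - 19/10y + z + 5 ≠ 0; add h_3 = xz - x + 3/2y² - 19/10y + z + 5 to the basis.

S(f_1,h_3): lcm = xyz. S = xy + xz² - xz - 3/2y³ + 19/10y² - 9/10yz - 5y + 4z.
  reduce S modulo (f_1, f_2, h_3):
  remainder -3/2y³ - 3/2y²z + 17/5y² + yz - 7y - z² + 1 ≠ 0; add h_4 = -3/2y³ - 3/2y²z + 17/5y² + yz - 7y - z² + 1 to the basis.

The other S-polynomials (S(f_2,h_3), S(f_1,h_4), S(f_2,h_4), S(h_3,h_4)) all reduce to 0 modulo the current basis, so we have a Gröbner basis.
Inter-reduce: drop elements whose leading term is divisible by another's, tail-reduce, and make monic.
Reduced Gröbner basis: {xy - 3/2y² + 2y - z - 1, xz - x + 3/2y² - 19/10y + z + 5, y³ + y²z - 34/15y² - ⅔yz + 14/3y + ⅔z² - ⅔}.
Label its elements g_1 = xy - 3/2y² + 2y - z - 1, g_2 = xz - x + 3/2y² - 19/10y + z + 5, g_3 = y³ + y²z - 34/15y² - ⅔yz + 14/3y + ⅔z² - ⅔.

Reduce p = 7xz - 7x + 21/2y² - 133/10y + 7z + 35 modulo G:
  leading term xz: subtract (7)·g_2 from 7xz - 7x + 21/2y² - 133/10y + 7z + 35 → 0
  normal form = 0.
Since the normal form is 0, p ∈ I.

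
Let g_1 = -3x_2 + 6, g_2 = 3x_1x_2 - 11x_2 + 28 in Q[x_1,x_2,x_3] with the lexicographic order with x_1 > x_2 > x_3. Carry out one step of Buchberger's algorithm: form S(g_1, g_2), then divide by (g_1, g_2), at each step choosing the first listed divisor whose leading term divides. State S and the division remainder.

S(g_1, g_2) = -2x_1 + 11/3x_2 - 28/3; remainder on division = -2x_1 - 2.

lcm(LM(g_1), LM(g_2)) = x_1x_2.
S = (lcm/LT(g_1))·g_1 − (lcm/LT(g_2))·g_2 = -2x_1 + 11/3x_2 - 28/3.
Reduce S modulo (g_1, g_2) in that order:
  leading term x_1: no divisor's leading term divides it; move -2x_1 to the remainder.
  leading term x_2: subtract (-11/9)·g_1 from 11/3x_2 - 28/3 → -2
  leading term 1: no divisor's leading term divides it; move -2 to the remainder.
The remainder -2x_1 - 2 is nonzero, so it would be added as the next basis element.
An S-polynomial is built so that the two leading terms cancel; whether anything survives reduction is exactly the Gröbner-basis criterion.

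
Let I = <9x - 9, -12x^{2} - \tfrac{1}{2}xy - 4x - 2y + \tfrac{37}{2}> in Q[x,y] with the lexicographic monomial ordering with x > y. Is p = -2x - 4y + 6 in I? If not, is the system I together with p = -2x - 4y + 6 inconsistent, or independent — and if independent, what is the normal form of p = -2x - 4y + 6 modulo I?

First compute the reduced Gröbner basis of I by Buchberger's algorithm.
f_1 = 9x - 9, LT = x.
f_2 = -12x^{2} - \tfrac{1}{2}xy - 4x - 2y + \tfrac{37}{2}, LT = x^{2}.

S(f_1,f_2): lcm = x^{2}. S = -\tfrac{1}{24}xy - \tfrac{4}{3}x - \tfrac{1}{6}y + \tfrac{37}{24}.
  leading term xy: subtract (-\tfrac{1}{216}y)·f_1 from -\tfrac{1}{24}xy - \tfrac{4}{3}x - \tfrac{1}{6}y + \tfrac{37}{24} → -\tfrac{4}{3}x - \tfrac{5}{24}y + \tfrac{37}{24}
  leading term x: subtract (-\tfrac{4}{27})·f_1 from -\tfrac{4}{3}x - \tfrac{5}{24}y + \tfrac{37}{24} → -\tfrac{5}{24}y + \tfrac{5}{24}
  leading term y: no divisor's leading term divides it; move -\tfrac{5}{24}y to the remainder.
  leading term 1: no divisor's leading term divides it; move \tfrac{5}{24} to the remainder.
  remainder -\tfrac{5}{24}y + \tfrac{5}{24} ≠ 0; add h_3 = -\tfrac{5}{24}y + \tfrac{5}{24} to the basis.

S(f_1,h_3): leading monomials are coprime, so the S-polynomial reduces to 0 (Buchberger's first criterion).
S(f_2,h_3): leading monomials are coprime, so the S-polynomial reduces to 0 (Buchberger's first criterion).
Every S-polynomial of the final basis reduces to 0, so we have a Gröbner basis.
Inter-reduce: drop elements whose leading term is divisible by another's, tail-reduce, and make monic.
Reduced Gröbner basis: {x - 1, y - 1}.
Label its elements g_1 = x - 1, g_2 = y - 1.

Reduce p = -2x - 4y + 6 modulo G:
  leading term x: subtract (-2)·g_1 from -2x - 4y + 6 → -4y + 4
  leading term y: subtract (-4)·g_2 from -4y + 4 → 0
  normal form = 0.
Since the normal form is 0, p ∈ I.

-2x - 4y + 6 lies in I (it reduces to 0).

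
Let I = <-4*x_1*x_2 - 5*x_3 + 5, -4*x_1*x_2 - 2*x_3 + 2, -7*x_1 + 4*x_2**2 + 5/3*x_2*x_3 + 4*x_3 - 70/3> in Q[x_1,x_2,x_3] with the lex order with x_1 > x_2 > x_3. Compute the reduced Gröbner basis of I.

G = {x_1 - 4/7*x_2**2 - 5/21*x_2 + 58/21, x_2**3 + 5/12*x_2**2 - 29/6*x_2, x_3 - 1}

f_1 = -4*x_1*x_2 - 5*x_3 + 5, LT = x_1*x_2.
f_2 = -4*x_1*x_2 - 2*x_3 + 2, LT = x_1*x_2.
f_3 = -7*x_1 + 4*x_2**2 + 5/3*x_2*x_3 + 4*x_3 - 70/3, LT = x_1.

S(f_1,f_2): lcm = x_1*x_2. S = 3/4*x_3 - 3/4.
  leading term x_3: no divisor's leading term divides it; move 3/4*x_3 to the remainder.
  leading term 1: no divisor's leading term divides it; move -3/4 to the remainder.
  remainder 3/4*x_3 - 3/4 ≠ 0; add g_4 = 3/4*x_3 - 3/4 to the basis.

S(f_1,f_3): lcm = x_1*x_2. S = 4/7*x_2**3 + 5/21*x_2**2*x_3 + 4/7*x_2*x_3 - 10/3*x_2 + 5/4*x_3 - 5/4.
  leading term x_2**3: no divisor's leading term divides it; move 4/7*x_2**3 to the remainder.
  leading term x_2**2*x_3: subtract (20/63*x_2**2)·g_4 from 5/21*x_2**2*x_3 + 4/7*x_2*x_3 - 10/3*x_2 + 5/4*x_3 - 5/4 → 5/21*x_2**2 + 4/7*x_2*x_3 - 10/3*x_2 + 5/4*x_3 - 5/4
  leading term x_2**2: no divisor's leading term divides it; move 5/21*x_2**2 to the remainder.
  leading term x_2*x_3: subtract (16/21*x_2)·g_4 from 4/7*x_2*x_3 - 10/3*x_2 + 5/4*x_3 - 5/4 → -58/21*x_2 + 5/4*x_3 - 5/4
  leading term x_2: no divisor's leading term divides it; move -58/21*x_2 to the remainder.
  leading term x_3: subtract (5/3)·g_4 from 5/4*x_3 - 5/4 → 0
  remainder 4/7*x_2**3 + 5/21*x_2**2 - 58/21*x_2 ≠ 0; add g_5 = 4/7*x_2**3 + 5/21*x_2**2 - 58/21*x_2 to the basis.

S(f_2,f_3): lcm = x_1*x_2. S = 4/7*x_2**3 + 5/21*x_2**2*x_3 + 4/7*x_2*x_3 - 10/3*x_2 + 1/2*x_3 - 1/2.
  leading term x_2**3: subtract (1)·g_5 from 4/7*x_2**3 + 5/21*x_2**2*x_3 + 4/7*x_2*x_3 - 10/3*x_2 + 1/2*x_3 - 1/2 → 5/21*x_2**2*x_3 - 5/21*x_2**2 + 4/7*x_2*x_3 - 4/7*x_2 + 1/2*x_3 - 1/2
  leading term x_2**2*x_3: subtract (20/63*x_2**2)·g_4 from 5/21*x_2**2*x_3 - 5/21*x_2**2 + 4/7*x_2*x_3 - 4/7*x_2 + 1/2*x_3 - 1/2 → 4/7*x_2*x_3 - 4/7*x_2 + 1/2*x_3 - 1/2
  leading term x_2*x_3: subtract (16/21*x_2)·g_4 from 4/7*x_2*x_3 - 4/7*x_2 + 1/2*x_3 - 1/2 → 1/2*x_3 - 1/2
  leading term x_3: subtract (2/3)·g_4 from 1/2*x_3 - 1/2 → 0
  remainder 0.

S(f_1,g_4): leading monomials are coprime, so the S-polynomial reduces to 0 (Buchberger's first criterion).
S(f_2,g_4): leading monomials are coprime, so the S-polynomial reduces to 0 (Buchberger's first criterion).
S(f_3,g_4): leading monomials are coprime, so the S-polynomial reduces to 0 (Buchberger's first criterion).
S(f_1,g_5): lcm = x_1*x_2**3. S = -5/12*x_1*x_2**2 + 29/6*x_1*x_2 + 5/4*x_2**2*x_3 - 5/4*x_2**2.
  leading term x_1*x_2**2: subtract (5/48*x_2)·f_1 from -5/12*x_1*x_2**2 + 29/6*x_1*x_2 + 5/4*x_2**2*x_3 - 5/4*x_2**2 → 29/6*x_1*x_2 + 5/4*x_2**2*x_3 - 5/4*x_2**2 + 25/48*x_2*x_3 - 25/48*x_2
  leading term x_1*x_2: subtract (-29/24)·f_1 from 29/6*x_1*x_2 + 5/4*x_2**2*x_3 - 5/4*x_2**2 + 25/48*x_2*x_3 - 25/48*x_2 → 5/4*x_2**2*x_3 - 5/4*x_2**2 + 25/48*x_2*x_3 - 25/48*x_2 - 145/24*x_3 + 145/24
  leading term x_2**2*x_3: subtract (5/3*x_2**2)·g_4 from 5/4*x_2**2*x_3 - 5/4*x_2**2 + 25/48*x_2*x_3 - 25/48*x_2 - 145/24*x_3 + 145/24 → 25/48*x_2*x_3 - 25/48*x_2 - 145/24*x_3 + 145/24
  leading term x_2*x_3: subtract (25/36*x_2)·g_4 from 25/48*x_2*x_3 - 25/48*x_2 - 145/24*x_3 + 145/24 → -145/24*x_3 + 145/24
  leading term x_3: subtract (-145/18)·g_4 from -145/24*x_3 + 145/24 → 0
  remainder 0.

S(f_2,g_5): lcm = x_1*x_2**3. S = -5/12*x_1*x_2**2 + 29/6*x_1*x_2 + 1/2*x_2**2*x_3 - 1/2*x_2**2.
  leading term x_1*x_2**2: subtract (5/48*x_2)·f_1 from -5/12*x_1*x_2**2 + 29/6*x_1*x_2 + 1/2*x_2**2*x_3 - 1/2*x_2**2 → 29/6*x_1*x_2 + 1/2*x_2**2*x_3 - 1/2*x_2**2 + 25/48*x_2*x_3 - 25/48*x_2
  leading term x_1*x_2: subtract (-29/24)·f_1 from 29/6*x_1*x_2 + 1/2*x_2**2*x_3 - 1/2*x_2**2 + 25/48*x_2*x_3 - 25/48*x_2 → 1/2*x_2**2*x_3 - 1/2*x_2**2 + 25/48*x_2*x_3 - 25/48*x_2 - 145/24*x_3 + 145/24
  leading term x_2**2*x_3: subtract (2/3*x_2**2)·g_4 from 1/2*x_2**2*x_3 - 1/2*x_2**2 + 25/48*x_2*x_3 - 25/48*x_2 - 145/24*x_3 + 145/24 → 25/48*x_2*x_3 - 25/48*x_2 - 145/24*x_3 + 145/24
  leading term x_2*x_3: subtract (25/36*x_2)·g_4 from 25/48*x_2*x_3 - 25/48*x_2 - 145/24*x_3 + 145/24 → -145/24*x_3 + 145/24
  leading term x_3: subtract (-145/18)·g_4 from -145/24*x_3 + 145/24 → 0
  remainder 0.

S(f_3,g_5): leading monomials are coprime, so the S-polynomial reduces to 0 (Buchberger's first criterion).
S(g_4,g_5): leading monomials are coprime, so the S-polynomial reduces to 0 (Buchberger's first criterion).
Every S-polynomial of the final basis reduces to 0, so we have a Gröbner basis.
Inter-reduce: drop elements whose leading term is divisible by another's, tail-reduce, and make monic.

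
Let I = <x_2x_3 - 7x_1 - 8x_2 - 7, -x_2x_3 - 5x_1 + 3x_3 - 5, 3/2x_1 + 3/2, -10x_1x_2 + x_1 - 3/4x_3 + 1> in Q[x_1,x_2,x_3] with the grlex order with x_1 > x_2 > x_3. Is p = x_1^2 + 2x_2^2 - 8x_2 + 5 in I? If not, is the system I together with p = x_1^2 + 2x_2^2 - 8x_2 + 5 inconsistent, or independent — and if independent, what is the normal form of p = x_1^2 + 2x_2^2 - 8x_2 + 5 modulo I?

First compute the reduced Gröbner basis of I by Buchberger's algorithm.
f_1 = x_2x_3 - 7x_1 - 8x_2 - 7, LT = x_2x_3.
f_2 = -x_2x_3 - 5x_1 + 3x_3 - 5, LT = x_2x_3.
f_3 = 3/2x_1 + 3/2, LT = x_1.
f_4 = -10x_1x_2 + x_1 - 3/4x_3 + 1, LT = x_1x_2.

S(f_1,f_2): lcm = x_2x_3. S = -12x_1 - 8x_2 + 3x_3 - 12.
  leading term x_1: subtract (-8)·f_3 from -12x_1 - 8x_2 + 3x_3 - 12 → -8x_2 + 3x_3
  leading term x_2: no divisor's leading term divides it; move -8x_2 to the remainder.
  leading term x_3: no divisor's leading term divides it; move 3x_3 to the remainder.
  remainder -8x_2 + 3x_3 ≠ 0; add h_5 = -8x_2 + 3x_3 to the basis.

S(f_1,f_3): leading monomials are coprime, so the S-polynomial reduces to 0 (Buchberger's first criterion).
S(f_1,f_4): lcm = x_1x_2x_3. S = -7x_1^2 - 8x_1x_2 + 1/10x_1x_3 - 3/40x_3^2 - 7x_1 + 1/10x_3.
  leading term x_1^2: subtract (-14/3x_1)·f_3 from -7x_1^2 - 8x_1x_2 + 1/10x_1x_3 - 3/40x_3^2 - 7x_1 + 1/10x_3 → -8x_1x_2 + 1/10x_1x_3 - 3/40x_3^2 + 1/10x_3
  leading term x_1x_2: subtract (-16/3x_2)·f_3 from -8x_1x_2 + 1/10x_1x_3 - 3/40x_3^2 + 1/10x_3 → 1/10x_1x_3 - 3/40x_3^2 + 8x_2 + 1/10x_3
  leading term x_1x_3: subtract (1/15x_3)·f_3 from 1/10x_1x_3 - 3/40x_3^2 + 8x_2 + 1/10x_3 → -3/40x_3^2 + 8x_2
  leading term x_3^2: no divisor's leading term divides it; move -3/40x_3^2 to the remainder.
  leading term x_2: subtract (-1)·h_5 from 8x_2 → 3x_3
  leading term x_3: no divisor's leading term divides it; move 3x_3 to the remainder.
  remainder -3/40x_3^2 + 3x_3 ≠ 0; add h_6 = -3/40x_3^2 + 3x_3 to the basis.

S(f_2,f_3): leading monomials are coprime, so the S-polynomial reduces to 0 (Buchberger's first criterion).
S(f_2,f_4): lcm = x_1x_2x_3. S = 5x_1^2 - 29/10x_1x_3 - 3/40x_3^2 + 5x_1 + 1/10x_3.
  leading term x_1^2: subtract (10/3x_1)·f_3 from 5x_1^2 - 29/10x_1x_3 - 3/40x_3^2 + 5x_1 + 1/10x_3 → -29/10x_1x_3 - 3/40x_3^2 + 1/10x_3
  leading term x_1x_3: subtract (-29/15x_3)·f_3 from -29/10x_1x_3 - 3/40x_3^2 + 1/10x_3 → -3/40x_3^2 + 3x_3
  leading term x_3^2: subtract (1)·h_6 from -3/40x_3^2 + 3x_3 → 0
  remainder 0.

S(f_3,f_4): lcm = x_1x_2. S = 1/10x_1 + x_2 - 3/40x_3 + 1/10.
  leading term x_1: subtract (1/15)·f_3 from 1/10x_1 + x_2 - 3/40x_3 + 1/10 → x_2 - 3/40x_3
  leading term x_2: subtract (-1/8)·h_5 from x_2 - 3/40x_3 → 3/10x_3
  leading term x_3: no divisor's leading term divides it; move 3/10x_3 to the remainder.
  remainder 3/10x_3 ≠ 0; add h_7 = 3/10x_3 to the basis.

S(f_1,h_5): lcm = x_2x_3. S = 3/8x_3^2 - 7x_1 - 8x_2 - 7.
  leading term x_3^2: subtract (-5)·h_6 from 3/8x_3^2 - 7x_1 - 8x_2 - 7 → -7x_1 - 8x_2 + 15x_3 - 7
  leading term x_1: subtract (-14/3)·f_3 from -7x_1 - 8x_2 + 15x_3 - 7 → -8x_2 + 15x_3
  leading term x_2: subtract (1)·h_5 from -8x_2 + 15x_3 → 12x_3
  leading term x_3: subtract (40)·h_7 from 12x_3 → 0
  remainder 0.

S(f_2,h_5): lcm = x_2x_3. S = 3/8x_3^2 + 5x_1 - 3x_3 + 5.
  leading term x_3^2: subtract (-5)·h_6 from 3/8x_3^2 + 5x_1 - 3x_3 + 5 → 5x_1 + 12x_3 + 5
  leading term x_1: subtract (10/3)·f_3 from 5x_1 + 12x_3 + 5 → 12x_3
  leading term x_3: subtract (40)·h_7 from 12x_3 → 0
  remainder 0.

S(f_3,h_5): leading monomials are coprime, so the S-polynomial reduces to 0 (Buchberger's first criterion).
S(f_4,h_5): lcm = x_1x_2. S = 3/8x_1x_3 - 1/10x_1 + 3/40x_3 - 1/10.
  leading term x_1x_3: subtract (1/4x_3)·f_3 from 3/8x_1x_3 - 1/10x_1 + 3/40x_3 - 1/10 → -1/10x_1 - 3/10x_3 - 1/10
  leading term x_1: subtract (-1/15)·f_3 from -1/10x_1 - 3/10x_3 - 1/10 → -3/10x_3
  leading term x_3: subtract (-1)·h_7 from -3/10x_3 → 0
  remainder 0.

S(f_1,h_6): lcm = x_2x_3^2. S = -7x_1x_3 + 32x_2x_3 - 7x_3.
  leading term x_1x_3: subtract (-14/3x_3)·f_3 from -7x_1x_3 + 32x_2x_3 - 7x_3 → 32x_2x_3
  leading term x_2x_3: subtract (32)·f_1 from 32x_2x_3 → 224x_1 + 256x_2 + 224
  leading term x_1: subtract (448/3)·f_3 from 224x_1 + 256x_2 + 224 → 256x_2
  leading term x_2: subtract (-32)·h_5 from 256x_2 → 96x_3
  leading term x_3: subtract (320)·h_7 from 96x_3 → 0
  remainder 0.

S(f_2,h_6): lcm = x_2x_3^2. S = 5x_1x_3 + 40x_2x_3 - 3x_3^2 + 5x_3.
  leading term x_1x_3: subtract (10/3x_3)·f_3 from 5x_1x_3 + 40x_2x_3 - 3x_3^2 + 5x_3 → 40x_2x_3 - 3x_3^2
  leading term x_2x_3: subtract (40)·f_1 from 40x_2x_3 - 3x_3^2 → -3x_3^2 + 280x_1 + 320x_2 + 280
  leading term x_3^2: subtract (40)·h_6 from -3x_3^2 + 280x_1 + 320x_2 + 280 → 280x_1 + 320x_2 - 120x_3 + 280
  leading term x_1: subtract (560/3)·f_3 from 280x_1 + 320x_2 - 120x_3 + 280 → 320x_2 - 120x_3
  leading term x_2: subtract (-40)·h_5 from 320x_2 - 120x_3 → 0
  remainder 0.

S(f_3,h_6): leading monomials are coprime, so the S-polynomial reduces to 0 (Buchberger's first criterion).
S(f_4,h_6): leading monomials are coprime, so the S-polynomial reduces to 0 (Buchberger's first criterion).
S(h_5,h_6): leading monomials are coprime, so the S-polynomial reduces to 0 (Buchberger's first criterion).
S(f_1,h_7): lcm = x_2x_3. S = -7x_1 - 8x_2 - 7.
  leading term x_1: subtract (-14/3)·f_3 from -7x_1 - 8x_2 - 7 → -8x_2
  leading term x_2: subtract (1)·h_5 from -8x_2 → -3x_3
  leading term x_3: subtract (-10)·h_7 from -3x_3 → 0
  remainder 0.

S(f_2,h_7): lcm = x_2x_3. S = 5x_1 - 3x_3 + 5.
  leading term x_1: subtract (10/3)·f_3 from 5x_1 - 3x_3 + 5 → -3x_3
  leading term x_3: subtract (-10)·h_7 from -3x_3 → 0
  remainder 0.

S(f_3,h_7): leading monomials are coprime, so the S-polynomial reduces to 0 (Buchberger's first criterion).
S(f_4,h_7): leading monomials are coprime, so the S-polynomial reduces to 0 (Buchberger's first criterion).
S(h_5,h_7): leading monomials are coprime, so the S-polynomial reduces to 0 (Buchberger's first criterion).
S(h_6,h_7): lcm = x_3^2. S = -40x_3.
  leading term x_3: subtract (-400/3)·h_7 from -40x_3 → 0
  remainder 0.

Every S-polynomial of the final basis reduces to 0, so we have a Gröbner basis.
Inter-reduce: drop elements whose leading term is divisible by another's, tail-reduce, and make monic.
Reduced Gröbner basis: {x_1 + 1, x_2, x_3}.
Label its elements g_1 = x_1 + 1, g_2 = x_2, g_3 = x_3.

Reduce p = x_1^2 + 2x_2^2 - 8x_2 + 5 modulo G:
  leading term x_1^2: subtract (x_1)·g_1 from x_1^2 + 2x_2^2 - 8x_2 + 5 → 2x_2^2 - x_1 - 8x_2 + 5
  leading term x_2^2: subtract (2x_2)·g_2 from 2x_2^2 - x_1 - 8x_2 + 5 → -x_1 - 8x_2 + 5
  leading term x_1: subtract (-1)·g_1 from -x_1 - 8x_2 + 5 → -8x_2 + 6
  leading term x_2: subtract (-8)·g_2 from -8x_2 + 6 → 6
  leading term 1: no divisor's leading term divides it; move 6 to the remainder.
  normal form = 6.
The normal form is nonzero, so p ∉ I. Since p minus its normal form lies in I, I + (p) = I + (r) where r = 6; decide whether this ideal is the whole ring.
Here r = 6 is a nonzero constant, hence a unit: 1 ∈ I + (p), the Gröbner basis of I + (p) is {1}, and the enlarged system has no common solution — adjoining p is inconsistent.

Adjoining x_1^2 + 2x_2^2 - 8x_2 + 5 makes the ideal the whole ring: the system is inconsistent.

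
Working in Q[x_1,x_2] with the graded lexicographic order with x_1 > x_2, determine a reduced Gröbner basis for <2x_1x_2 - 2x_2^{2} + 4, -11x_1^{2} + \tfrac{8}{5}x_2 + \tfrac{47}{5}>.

This is the nonlinear analogue of row-reducing a linear system.

f_1 = 2x_1x_2 - 2x_2^{2} + 4, LT = x_1x_2.
f_2 = -11x_1^{2} + \tfrac{8}{5}x_2 + \tfrac{47}{5}, LT = x_1^{2}.

S(f_1,f_2): lcm = x_1^{2}x_2. S = -x_1x_2^{2} + \tfrac{8}{55}x_2^{2} + 2x_1 + \tfrac{47}{55}x_2.
  reduce S modulo (f_1, f_2):
  remainder -x_2^{3} + \tfrac{8}{55}x_2^{2} + 2x_1 + \tfrac{157}{55}x_2 ≠ 0; add g_3 = -x_2^{3} + \tfrac{8}{55}x_2^{2} + 2x_1 + \tfrac{157}{55}x_2 to the basis.

The other S-polynomials (S(f_1,g_3), S(f_2,g_3)) all reduce to 0 modulo the current basis, so we have a Gröbner basis.

G = {x_2^{3} - \tfrac{8}{55}x_2^{2} - 2x_1 - \tfrac{157}{55}x_2, x_1^{2} - \tfrac{8}{55}x_2 - \tfrac{47}{55}, x_1x_2 - x_2^{2} + 2}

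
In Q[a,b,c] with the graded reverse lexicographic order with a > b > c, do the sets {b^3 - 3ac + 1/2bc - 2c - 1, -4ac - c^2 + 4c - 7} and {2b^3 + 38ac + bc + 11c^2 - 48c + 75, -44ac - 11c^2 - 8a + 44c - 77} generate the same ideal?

Two ideals are equal iff their reduced Gröbner bases coincide (the reduced basis is unique for a fixed ordering).
Buchberger on the first generating set:
f_1 = b^3 - 3ac + 1/2bc - 2c - 1, LT = b^3.
f_2 = -4ac - c^2 + 4c - 7, LT = ac.

The S-polynomials (S(f_1,f_2)) all reduce to 0 modulo the current basis, so we have a Gröbner basis.
Inter-reduce: drop elements whose leading term is divisible by another's, tail-reduce, and make monic.
Reduced Gröbner basis: {b^3 + 1/2bc + 3/4c^2 - 5c + 17/4, ac + 1/4c^2 - c + 7/4}.

Buchberger on the second generating set:
h_1 = 2b^3 + 38ac + bc + 11c^2 - 48c + 75, LT = b^3.
h_2 = -44ac - 11c^2 - 8a + 44c - 77, LT = ac.

The S-polynomials (S(h_1,h_2)) all reduce to 0 modulo the current basis, so we have a Gröbner basis.
Inter-reduce: drop elements whose leading term is divisible by another's, tail-reduce, and make monic.
Reduced Gröbner basis: {b^3 + 1/2bc + 3/4c^2 - 38/11a - 5c + 17/4, ac + 1/4c^2 + 2/11a - c + 7/4}.

These differ, so the ideals are not equal.
The same test decides containment: I ⊆ J iff every generator of I reduces to 0 modulo a Gröbner basis of J.

No, the ideals differ.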